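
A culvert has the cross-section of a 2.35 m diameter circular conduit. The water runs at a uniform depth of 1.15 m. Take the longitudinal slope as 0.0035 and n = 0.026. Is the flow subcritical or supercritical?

subcritical

For a circular section of diameter D = 2.35 m at depth y = 1.15 m, the central angle is θ = 2 arccos(1 − 2y/D) = 3.099 rad. Then A = (D²/8)(θ − sin θ) = 2.11 m² and P = Dθ/2 = 3.641 m.
Hydraulic radius R = A/P = 2.11/3.641 = 0.5794 m.
V = (1/n) R^(2/3) √S = (1/0.026) × 0.5794^(2/3) × √0.0035 = 1.581 m/s. Hydraulic depth D_h = A/T = 2.11/2.349 = 0.898 m.
Froude number Fr = V/√(g·D_h) = 1.581/√(9.81×0.898) = 0.533, which is less than 1, so the flow is subcritical.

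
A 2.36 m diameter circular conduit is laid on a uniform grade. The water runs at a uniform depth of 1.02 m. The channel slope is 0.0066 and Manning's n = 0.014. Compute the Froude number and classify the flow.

For a circular section of diameter D = 2.36 m at depth y = 1.02 m, the central angle is θ = 2 arccos(1 − 2y/D) = 2.87 rad. Then A = (D²/8)(θ − sin θ) = 1.811 m² and P = Dθ/2 = 3.386 m.
Hydraulic radius R = A/P = 1.811/3.386 = 0.5348 m.
V = (1/n) R^(2/3) √S = (1/0.014) × 0.5348^(2/3) × √0.0066 = 3.823 m/s. Hydraulic depth D_h = A/T = 1.811/2.338 = 0.7744 m.
Froude number Fr = V/√(g·D_h) = 3.823/√(9.81×0.7744) = 1.39, which is greater than 1, so the flow is supercritical.

supercritical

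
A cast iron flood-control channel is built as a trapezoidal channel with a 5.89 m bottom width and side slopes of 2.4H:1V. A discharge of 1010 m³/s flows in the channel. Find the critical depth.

At critical depth, Q² T / (g A³) = 1, i.e. A³/T = Q²/g = 1010²/9.81 = 104000.
Try y = 6.09 m: A³/T = 55450 — too small.
Try y = 8.4 m: A³/T = 226700 — too large.
Try y = 7.04 m: A³/T = 104000 — close enough.

y_c = 7.04 m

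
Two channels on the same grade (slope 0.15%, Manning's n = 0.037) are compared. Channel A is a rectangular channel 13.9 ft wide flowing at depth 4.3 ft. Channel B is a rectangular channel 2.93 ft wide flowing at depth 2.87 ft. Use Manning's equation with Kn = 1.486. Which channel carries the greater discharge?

channel A

Channel A: Flow area A = b·y = 13.9 × 4.3 = 59.77 ft². Wetted perimeter P = b + 2y = 13.9 + 2×4.3 = 22.5 ft. Hydraulic radius R = A/P = 59.77/22.5 = 2.656 ft. Q_A = (1.486/0.037)·59.77·2.656^(2/3)·√0.0015 = 178.3 ft³/s.
Channel B: Flow area A = b·y = 2.93 × 2.87 = 8.409 ft². Wetted perimeter P = b + 2y = 2.93 + 2×2.87 = 8.67 ft. Hydraulic radius R = A/P = 8.409/8.67 = 0.9699 ft. Q_B = (1.486/0.037)·8.409·0.9699^(2/3)·√0.0015 = 12.82 ft³/s.
Q_A = 178.3 ft³/s vs Q_B = 12.82 ft³/s, so channel A carries more.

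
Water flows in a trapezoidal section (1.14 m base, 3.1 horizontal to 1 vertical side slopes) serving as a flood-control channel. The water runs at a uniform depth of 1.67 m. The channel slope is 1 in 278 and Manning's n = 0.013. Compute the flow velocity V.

With bottom width b = 1.14 m and side slope z = 3.1: A = (b + zy)y = (1.14 + 3.1×1.67)×1.67 = 10.55 m²; P = b + 2y√(1+z²) = 1.14 + 2×1.67×3.257 = 12.02 m.
Hydraulic radius R = A/P = 10.55/12.02 = 0.8777 m.
From Manning's equation, V = (1/n) R^(2/3) S^(1/2) = (1/0.013) × 0.8777^(2/3) × 0.003597^(1/2) = 4.23 m/s.

V = 4.23 m/s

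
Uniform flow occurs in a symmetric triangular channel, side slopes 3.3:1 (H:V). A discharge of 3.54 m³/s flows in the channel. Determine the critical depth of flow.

y_c = 0.748 m

At critical depth, Q² T / (g A³) = 1, i.e. A³/T = Q²/g = 3.54²/9.81 = 1.277.
Try y = 0.854 m: A³/T = 2.473 — over.
Try y = 0.527 m: A³/T = 0.2213 — short.
Try y = 0.748 m: A³/T = 1.275 — close enough.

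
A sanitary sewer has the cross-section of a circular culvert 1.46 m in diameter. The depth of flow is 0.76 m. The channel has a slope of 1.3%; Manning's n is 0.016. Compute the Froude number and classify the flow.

supercritical

For a circular section of diameter D = 1.46 m at depth y = 0.76 m, the central angle is θ = 2 arccos(1 − 2y/D) = 3.224 rad. Then A = (D²/8)(θ − sin θ) = 0.8809 m² and P = Dθ/2 = 2.353 m.
Hydraulic radius R = A/P = 0.8809/2.353 = 0.3743 m.
V = (1/n) R^(2/3) √S = (1/0.016) × 0.3743^(2/3) × √0.013 = 3.701 m/s. Hydraulic depth D_h = A/T = 0.8809/1.459 = 0.6038 m.
Froude number Fr = V/√(g·D_h) = 3.701/√(9.81×0.6038) = 1.52, which is greater than 1, so the flow is supercritical.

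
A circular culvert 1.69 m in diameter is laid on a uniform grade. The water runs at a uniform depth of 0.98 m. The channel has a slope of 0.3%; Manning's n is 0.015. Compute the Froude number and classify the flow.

For a circular section of diameter D = 1.69 m at depth y = 0.98 m, the central angle is θ = 2 arccos(1 − 2y/D) = 3.462 rad. Then A = (D²/8)(θ − sin θ) = 1.349 m² and P = Dθ/2 = 2.926 m.
Hydraulic radius R = A/P = 1.349/2.926 = 0.461 m.
V = (1/n) R^(2/3) √S = (1/0.015) × 0.461^(2/3) × √0.003 = 2.179 m/s. Hydraulic depth D_h = A/T = 1.349/1.668 = 0.8085 m.
Froude number Fr = V/√(g·D_h) = 2.179/√(9.81×0.8085) = 0.774, which is less than 1, so the flow is subcritical.

subcritical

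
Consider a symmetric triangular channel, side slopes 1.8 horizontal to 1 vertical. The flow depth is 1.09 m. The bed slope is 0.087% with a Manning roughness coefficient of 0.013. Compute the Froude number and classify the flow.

For a triangular section with side slope z = 1.8: A = zy² = 1.8×1.09² = 2.139 m²; P = 2y√(1+z²) = 2×1.09×2.059 = 4.489 m.
Hydraulic radius R = A/P = 2.139/4.489 = 0.4764 m.
V = (1/n) R^(2/3) √S = (1/0.013) × 0.4764^(2/3) × √0.00087 = 1.384 m/s. Hydraulic depth D_h = A/T = 2.139/3.924 = 0.545 m.
Froude number Fr = V/√(g·D_h) = 1.384/√(9.81×0.545) = 0.599, which is less than 1, so the flow is subcritical.

subcritical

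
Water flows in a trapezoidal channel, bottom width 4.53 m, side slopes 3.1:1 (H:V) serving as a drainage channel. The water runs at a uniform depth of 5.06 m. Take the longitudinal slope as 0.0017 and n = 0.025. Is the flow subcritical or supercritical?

subcritical

With bottom width b = 4.53 m and side slope z = 3.1: A = (b + zy)y = (4.53 + 3.1×5.06)×5.06 = 102.3 m²; P = b + 2y√(1+z²) = 4.53 + 2×5.06×3.257 = 37.49 m.
Hydraulic radius R = A/P = 102.3/37.49 = 2.728 m.
V = (1/n) R^(2/3) √S = (1/0.025) × 2.728^(2/3) × √0.0017 = 3.22 m/s. Hydraulic depth D_h = A/T = 102.3/35.9 = 2.849 m.
Froude number Fr = V/√(g·D_h) = 3.22/√(9.81×2.849) = 0.609, which is less than 1, so the flow is subcritical.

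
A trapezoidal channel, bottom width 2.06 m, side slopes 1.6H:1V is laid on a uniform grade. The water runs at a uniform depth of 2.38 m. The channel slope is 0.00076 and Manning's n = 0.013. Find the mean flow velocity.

V = 2.48 m/s

With bottom width b = 2.06 m and side slope z = 1.6: A = (b + zy)y = (2.06 + 1.6×2.38)×2.38 = 13.97 m²; P = b + 2y√(1+z²) = 2.06 + 2×2.38×1.887 = 11.04 m.
Hydraulic radius R = A/P = 13.97/11.04 = 1.265 m.
From Manning's equation, V = (1/n) R^(2/3) S^(1/2) = (1/0.013) × 1.265^(2/3) × 0.00076^(1/2) = 2.48 m/s.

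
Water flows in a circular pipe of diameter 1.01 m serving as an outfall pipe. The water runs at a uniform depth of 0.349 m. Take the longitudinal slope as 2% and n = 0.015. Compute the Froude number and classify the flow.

For a circular section of diameter D = 1.01 m at depth y = 0.349 m, the central angle is θ = 2 arccos(1 − 2y/D) = 2.513 rad. Then A = (D²/8)(θ − sin θ) = 0.2456 m² and P = Dθ/2 = 1.269 m.
Hydraulic radius R = A/P = 0.2456/1.269 = 0.1935 m.
V = (1/n) R^(2/3) √S = (1/0.015) × 0.1935^(2/3) × √0.02 = 3.154 m/s. Hydraulic depth D_h = A/T = 0.2456/0.9606 = 0.2556 m.
Froude number Fr = V/√(g·D_h) = 3.154/√(9.81×0.2556) = 1.99, which is greater than 1, so the flow is supercritical.

supercritical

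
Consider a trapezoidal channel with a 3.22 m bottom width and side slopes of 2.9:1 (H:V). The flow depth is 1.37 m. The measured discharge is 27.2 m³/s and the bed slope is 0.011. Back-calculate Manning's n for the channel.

With bottom width b = 3.22 m and side slope z = 2.9: A = (b + zy)y = (3.22 + 2.9×1.37)×1.37 = 9.854 m²; P = b + 2y√(1+z²) = 3.22 + 2×1.37×3.068 = 11.63 m.
Hydraulic radius R = A/P = 9.854/11.63 = 0.8477 m.
Rearranging Manning's equation: n = (1/Q) A R^(2/3) S^(1/2) = (1/27.2) × 9.854 × 0.8477^(2/3) × √0.011 = 0.034.

n = 0.034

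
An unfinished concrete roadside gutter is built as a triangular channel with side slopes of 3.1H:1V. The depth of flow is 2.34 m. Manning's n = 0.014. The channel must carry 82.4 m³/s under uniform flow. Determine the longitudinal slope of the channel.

For a triangular section with side slope z = 3.1: A = zy² = 3.1×2.34² = 16.97 m²; P = 2y√(1+z²) = 2×2.34×3.257 = 15.24 m.
Hydraulic radius R = A/P = 16.97/15.24 = 1.113 m.
From Manning's equation, S = [nQ / (1 A R^(2/3))]² = [0.014 × 82.4 / (1 × 16.97 × 1.113^(2/3))]² = 0.004.

S = 0.004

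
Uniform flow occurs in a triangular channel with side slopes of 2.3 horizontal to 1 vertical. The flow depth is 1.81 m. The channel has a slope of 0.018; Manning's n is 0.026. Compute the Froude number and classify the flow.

supercritical

For a triangular section with side slope z = 2.3: A = zy² = 2.3×1.81² = 7.535 m²; P = 2y√(1+z²) = 2×1.81×2.508 = 9.079 m.
Hydraulic radius R = A/P = 7.535/9.079 = 0.8299 m.
V = (1/n) R^(2/3) √S = (1/0.026) × 0.8299^(2/3) × √0.018 = 4.557 m/s. Hydraulic depth D_h = A/T = 7.535/8.326 = 0.905 m.
Froude number Fr = V/√(g·D_h) = 4.557/√(9.81×0.905) = 1.53, which is greater than 1, so the flow is supercritical.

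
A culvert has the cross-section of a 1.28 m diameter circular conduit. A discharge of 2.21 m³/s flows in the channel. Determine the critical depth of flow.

At critical depth, Q² T / (g A³) = 1, i.e. A³/T = Q²/g = 2.21²/9.81 = 0.4979.
Trying y = 0.694 m: A³/T = 0.2835 — too small.
Trying y = 1.03 m: A³/T = 1.346 — too large.
Trying y = 0.804 m: A³/T = 0.4981 — ≈ 0.4979.

y_c = 0.804 m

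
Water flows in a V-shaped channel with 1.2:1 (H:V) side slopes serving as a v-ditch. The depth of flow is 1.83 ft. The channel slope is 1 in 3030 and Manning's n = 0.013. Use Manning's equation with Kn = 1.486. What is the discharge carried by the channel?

For a triangular section with side slope z = 1.2: A = zy² = 1.2×1.83² = 4.019 ft²; P = 2y√(1+z²) = 2×1.83×1.562 = 5.717 ft.
Hydraulic radius R = A/P = 4.019/5.717 = 0.7029 ft.
Manning's equation: Q = (1.486/n) A R^(2/3) S^(1/2) = (1.486/0.013) × 4.019 × 0.7029^(2/3) × 0.00033^(1/2) = 6.6 ft³/s.

Q = 6.6 ft³/s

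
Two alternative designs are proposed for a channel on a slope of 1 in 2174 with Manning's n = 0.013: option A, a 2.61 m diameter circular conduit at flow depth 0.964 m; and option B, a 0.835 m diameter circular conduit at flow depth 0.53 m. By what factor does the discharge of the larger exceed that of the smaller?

8.31

Channel A: For a circular section of diameter D = 2.61 m at depth y = 0.964 m, the central angle is θ = 2 arccos(1 − 2y/D) = 2.613 rad. Then A = (D²/8)(θ − sin θ) = 1.795 m² and P = Dθ/2 = 3.41 m. Hydraulic radius R = A/P = 1.795/3.41 = 0.5265 m. Q_A = (1/0.013)·1.795·0.5265^(2/3)·√0.00046 = 1.931 m³/s.
Channel B: For a circular section of diameter D = 0.835 m at depth y = 0.53 m, the central angle is θ = 2 arccos(1 − 2y/D) = 3.687 rad. Then A = (D²/8)(θ − sin θ) = 0.3666 m² and P = Dθ/2 = 1.539 m. Hydraulic radius R = A/P = 0.3666/1.539 = 0.2381 m. Q_B = (1/0.013)·0.3666·0.2381^(2/3)·√0.00046 = 0.2324 m³/s.
The larger discharge is 1.931 m³/s and the smaller is 0.2324 m³/s; the ratio is 8.31.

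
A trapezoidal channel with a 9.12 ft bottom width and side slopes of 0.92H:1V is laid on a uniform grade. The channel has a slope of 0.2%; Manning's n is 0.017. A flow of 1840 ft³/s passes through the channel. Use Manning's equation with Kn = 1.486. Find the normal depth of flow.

Manning's equation rearranged: A R^(2/3) = nQ / (1.486·√S) = 0.017 × 1840 / (1.486 × √0.002) = 470.7.
At y = 6.83 ft: A R^(2/3) = 256.2 — too small.
At y = 11.2 ft: A R^(2/3) = 677.8 — too large.
At y = 9.34 ft: A R^(2/3) = 470.4 — matches.

y_n = 9.34 ft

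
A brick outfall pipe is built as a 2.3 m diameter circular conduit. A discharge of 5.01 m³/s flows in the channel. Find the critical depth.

At critical depth, Q² T / (g A³) = 1, i.e. A³/T = Q²/g = 5.01²/9.81 = 2.559.
At y = 0.717 m: A³/T = 0.6341 — low.
At y = 1.03 m: A³/T = 2.558 — ≈ 2.559.

y_c = 1.03 m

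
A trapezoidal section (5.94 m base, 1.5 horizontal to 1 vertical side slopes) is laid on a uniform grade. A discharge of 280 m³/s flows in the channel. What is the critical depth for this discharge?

y_c = 4.3 m

At critical depth, Q² T / (g A³) = 1, i.e. A³/T = Q²/g = 280²/9.81 = 7992.
Trying y = 5.46 m: A³/T = 20570 — high.
Trying y = 3.06 m: A³/T = 2213 — low.
Trying y = 4.3 m: A³/T = 8027 — close enough.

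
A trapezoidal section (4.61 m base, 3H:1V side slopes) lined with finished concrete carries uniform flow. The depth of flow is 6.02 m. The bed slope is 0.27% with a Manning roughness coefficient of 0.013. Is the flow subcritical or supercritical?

supercritical

With bottom width b = 4.61 m and side slope z = 3: A = (b + zy)y = (4.61 + 3×6.02)×6.02 = 136.5 m²; P = b + 2y√(1+z²) = 4.61 + 2×6.02×3.162 = 42.68 m.
Hydraulic radius R = A/P = 136.5/42.68 = 3.197 m.
V = (1/n) R^(2/3) √S = (1/0.013) × 3.197^(2/3) × √0.0027 = 8.675 m/s. Hydraulic depth D_h = A/T = 136.5/40.73 = 3.351 m.
Froude number Fr = V/√(g·D_h) = 8.675/√(9.81×3.351) = 1.51, which is greater than 1, so the flow is supercritical.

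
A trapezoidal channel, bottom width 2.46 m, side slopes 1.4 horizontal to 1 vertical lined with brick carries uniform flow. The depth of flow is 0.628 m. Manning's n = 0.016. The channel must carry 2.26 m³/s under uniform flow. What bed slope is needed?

S = 0.000853

With bottom width b = 2.46 m and side slope z = 1.4: A = (b + zy)y = (2.46 + 1.4×0.628)×0.628 = 2.097 m²; P = b + 2y√(1+z²) = 2.46 + 2×0.628×1.72 = 4.621 m.
Hydraulic radius R = A/P = 2.097/4.621 = 0.4538 m.
From Manning's equation, S = [nQ / (1 A R^(2/3))]² = [0.016 × 2.26 / (1 × 2.097 × 0.4538^(2/3))]² = 0.000853.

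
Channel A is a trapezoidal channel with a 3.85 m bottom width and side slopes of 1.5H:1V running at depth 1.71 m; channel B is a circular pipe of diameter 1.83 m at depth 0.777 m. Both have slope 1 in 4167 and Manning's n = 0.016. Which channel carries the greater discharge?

channel A

Channel A: With bottom width b = 3.85 m and side slope z = 1.5: A = (b + zy)y = (3.85 + 1.5×1.71)×1.71 = 10.97 m²; P = b + 2y√(1+z²) = 3.85 + 2×1.71×1.803 = 10.02 m. Hydraulic radius R = A/P = 10.97/10.02 = 1.095 m. Q_A = (1/0.016)·10.97·1.095^(2/3)·√0.00024 = 11.29 m³/s.
Channel B: For a circular section of diameter D = 1.83 m at depth y = 0.777 m, the central angle is θ = 2 arccos(1 − 2y/D) = 2.839 rad. Then A = (D²/8)(θ − sin θ) = 1.064 m² and P = Dθ/2 = 2.598 m. Hydraulic radius R = A/P = 1.064/2.598 = 0.4094 m. Q_B = (1/0.016)·1.064·0.4094^(2/3)·√0.00024 = 0.5678 m³/s.
Q_A = 11.29 m³/s vs Q_B = 0.5678 m³/s, so channel A carries more.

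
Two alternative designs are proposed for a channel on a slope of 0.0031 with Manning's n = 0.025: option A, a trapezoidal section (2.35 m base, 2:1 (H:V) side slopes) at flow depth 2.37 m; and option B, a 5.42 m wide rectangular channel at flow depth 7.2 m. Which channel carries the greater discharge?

Channel A: With bottom width b = 2.35 m and side slope z = 2: A = (b + zy)y = (2.35 + 2×2.37)×2.37 = 16.8 m²; P = b + 2y√(1+z²) = 2.35 + 2×2.37×2.236 = 12.95 m. Hydraulic radius R = A/P = 16.8/12.95 = 1.298 m. Q_A = (1/0.025)·16.8·1.298^(2/3)·√0.0031 = 44.52 m³/s.
Channel B: Flow area A = b·y = 5.42 × 7.2 = 39.02 m². Wetted perimeter P = b + 2y = 5.42 + 2×7.2 = 19.82 m. Hydraulic radius R = A/P = 39.02/19.82 = 1.969 m. Q_B = (1/0.025)·39.02·1.969^(2/3)·√0.0031 = 136.5 m³/s.
Q_A = 44.52 m³/s vs Q_B = 136.5 m³/s, so channel B carries more.

channel B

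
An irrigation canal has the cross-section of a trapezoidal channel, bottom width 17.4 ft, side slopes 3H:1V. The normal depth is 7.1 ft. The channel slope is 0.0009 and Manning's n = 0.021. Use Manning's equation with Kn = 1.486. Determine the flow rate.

With bottom width b = 17.4 ft and side slope z = 3: A = (b + zy)y = (17.4 + 3×7.1)×7.1 = 274.8 ft²; P = b + 2y√(1+z²) = 17.4 + 2×7.1×3.162 = 62.3 ft.
Hydraulic radius R = A/P = 274.8/62.3 = 4.41 ft.
Manning's equation: Q = (1.486/n) A R^(2/3) S^(1/2) = (1.486/0.021) × 274.8 × 4.41^(2/3) × 0.0009^(1/2) = 1570 ft³/s.

Q = 1570 ft³/s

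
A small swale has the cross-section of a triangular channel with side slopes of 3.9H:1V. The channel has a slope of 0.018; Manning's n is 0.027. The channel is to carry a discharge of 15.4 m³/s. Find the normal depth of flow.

y_n = 1.1 m

Manning's equation rearranged: A R^(2/3) = nQ / (1·√S) = 0.027 × 15.4 / (√0.018) = 3.099.
Try y = 1.3 m: A R^(2/3) = 4.842 — too large.
Try y = 0.774 m: A R^(2/3) = 1.215 — too small.
Try y = 1.1 m: A R^(2/3) = 3.101 — ≈ 3.099.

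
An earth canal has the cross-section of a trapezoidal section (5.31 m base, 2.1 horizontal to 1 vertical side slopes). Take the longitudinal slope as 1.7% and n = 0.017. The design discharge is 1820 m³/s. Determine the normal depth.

Manning's equation rearranged: A R^(2/3) = nQ / (1·√S) = 0.017 × 1820 / (√0.017) = 237.3.
Try y = 7.05 m: A R^(2/3) = 340.6 — high.
Try y = 5.02 m: A R^(2/3) = 157.2 — low.
Try y = 6.03 m: A R^(2/3) = 237.7 — matches.

y_n = 6.03 m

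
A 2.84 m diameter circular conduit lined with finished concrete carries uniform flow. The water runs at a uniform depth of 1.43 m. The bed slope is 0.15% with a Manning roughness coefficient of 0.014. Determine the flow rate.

For a circular section of diameter D = 2.84 m at depth y = 1.43 m, the central angle is θ = 2 arccos(1 − 2y/D) = 3.156 rad. Then A = (D²/8)(θ − sin θ) = 3.196 m² and P = Dθ/2 = 4.481 m.
Hydraulic radius R = A/P = 3.196/4.481 = 0.7132 m.
Manning's equation: Q = (1/n) A R^(2/3) S^(1/2) = (1/0.014) × 3.196 × 0.7132^(2/3) × 0.0015^(1/2) = 7.06 m³/s.

Q = 7.06 m³/s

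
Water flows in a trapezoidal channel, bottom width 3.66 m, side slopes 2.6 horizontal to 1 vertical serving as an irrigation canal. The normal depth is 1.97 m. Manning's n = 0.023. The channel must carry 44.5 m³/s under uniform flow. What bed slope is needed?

S = 0.0028

With bottom width b = 3.66 m and side slope z = 2.6: A = (b + zy)y = (3.66 + 2.6×1.97)×1.97 = 17.3 m²; P = b + 2y√(1+z²) = 3.66 + 2×1.97×2.786 = 14.64 m.
Hydraulic radius R = A/P = 17.3/14.64 = 1.182 m.
From Manning's equation, S = [nQ / (1 A R^(2/3))]² = [0.023 × 44.5 / (1 × 17.3 × 1.182^(2/3))]² = 0.0028.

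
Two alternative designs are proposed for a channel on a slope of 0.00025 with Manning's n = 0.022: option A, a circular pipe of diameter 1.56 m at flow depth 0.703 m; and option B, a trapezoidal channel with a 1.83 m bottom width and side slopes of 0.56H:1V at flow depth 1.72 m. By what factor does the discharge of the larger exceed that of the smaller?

Channel A: For a circular section of diameter D = 1.56 m at depth y = 0.703 m, the central angle is θ = 2 arccos(1 − 2y/D) = 2.944 rad. Then A = (D²/8)(θ − sin θ) = 0.8357 m² and P = Dθ/2 = 2.296 m. Hydraulic radius R = A/P = 0.8357/2.296 = 0.364 m. Q_A = (1/0.022)·0.8357·0.364^(2/3)·√0.00025 = 0.3062 m³/s.
Channel B: With bottom width b = 1.83 m and side slope z = 0.56: A = (b + zy)y = (1.83 + 0.56×1.72)×1.72 = 4.804 m²; P = b + 2y√(1+z²) = 1.83 + 2×1.72×1.146 = 5.773 m. Hydraulic radius R = A/P = 4.804/5.773 = 0.8323 m. Q_B = (1/0.022)·4.804·0.8323^(2/3)·√0.00025 = 3.055 m³/s.
The larger discharge is 3.055 m³/s and the smaller is 0.3062 m³/s; the ratio is 9.98.

9.98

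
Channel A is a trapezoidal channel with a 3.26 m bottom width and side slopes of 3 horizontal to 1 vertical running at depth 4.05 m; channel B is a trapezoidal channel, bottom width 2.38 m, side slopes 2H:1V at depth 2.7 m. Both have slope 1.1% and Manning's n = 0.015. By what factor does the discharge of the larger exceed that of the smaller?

3.87

Channel A: With bottom width b = 3.26 m and side slope z = 3: A = (b + zy)y = (3.26 + 3×4.05)×4.05 = 62.41 m²; P = b + 2y√(1+z²) = 3.26 + 2×4.05×3.162 = 28.87 m. Hydraulic radius R = A/P = 62.41/28.87 = 2.161 m. Q_A = (1/0.015)·62.41·2.161^(2/3)·√0.011 = 729.5 m³/s.
Channel B: With bottom width b = 2.38 m and side slope z = 2: A = (b + zy)y = (2.38 + 2×2.7)×2.7 = 21.01 m²; P = b + 2y√(1+z²) = 2.38 + 2×2.7×2.236 = 14.45 m. Hydraulic radius R = A/P = 21.01/14.45 = 1.453 m. Q_B = (1/0.015)·21.01·1.453^(2/3)·√0.011 = 188.4 m³/s.
The larger discharge is 729.5 m³/s and the smaller is 188.4 m³/s; the ratio is 3.87.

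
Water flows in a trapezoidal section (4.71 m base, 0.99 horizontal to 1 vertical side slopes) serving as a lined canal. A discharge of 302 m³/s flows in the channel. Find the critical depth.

At critical depth, Q² T / (g A³) = 1, i.e. A³/T = Q²/g = 302²/9.81 = 9297.
At y = 6.58 m: A³/T = 22710 — too large.
At y = 5.25 m: A³/T = 9316 — close enough.

y_c = 5.25 m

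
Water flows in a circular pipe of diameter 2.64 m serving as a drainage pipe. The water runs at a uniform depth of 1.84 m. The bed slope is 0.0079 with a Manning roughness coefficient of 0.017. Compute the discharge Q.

For a circular section of diameter D = 2.64 m at depth y = 1.84 m, the central angle is θ = 2 arccos(1 − 2y/D) = 3.951 rad. Then A = (D²/8)(θ − sin θ) = 4.073 m² and P = Dθ/2 = 5.216 m.
Hydraulic radius R = A/P = 4.073/5.216 = 0.781 m.
Manning's equation: Q = (1/n) A R^(2/3) S^(1/2) = (1/0.017) × 4.073 × 0.781^(2/3) × 0.0079^(1/2) = 18.1 m³/s.

Q = 18.1 m³/s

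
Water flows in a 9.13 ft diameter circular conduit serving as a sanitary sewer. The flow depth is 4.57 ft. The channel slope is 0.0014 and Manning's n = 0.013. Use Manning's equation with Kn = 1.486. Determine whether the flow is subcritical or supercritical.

For a circular section of diameter D = 9.13 ft at depth y = 4.57 ft, the central angle is θ = 2 arccos(1 − 2y/D) = 3.144 rad. Then A = (D²/8)(θ − sin θ) = 32.78 ft² and P = Dθ/2 = 14.35 ft.
Hydraulic radius R = A/P = 32.78/14.35 = 2.284 ft.
V = (1.486/n) R^(2/3) √S = (1.486/0.013) × 2.284^(2/3) × √0.0014 = 7.418 ft/s. Hydraulic depth D_h = A/T = 32.78/9.13 = 3.59 ft.
Froude number Fr = V/√(g·D_h) = 7.418/√(32.2×3.59) = 0.69, which is less than 1, so the flow is subcritical.

subcritical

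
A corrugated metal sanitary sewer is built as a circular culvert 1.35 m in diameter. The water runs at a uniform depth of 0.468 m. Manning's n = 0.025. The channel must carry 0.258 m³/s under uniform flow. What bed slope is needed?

S = 0.0013

For a circular section of diameter D = 1.35 m at depth y = 0.468 m, the central angle is θ = 2 arccos(1 − 2y/D) = 2.518 rad. Then A = (D²/8)(θ − sin θ) = 0.4407 m² and P = Dθ/2 = 1.7 m.
Hydraulic radius R = A/P = 0.4407/1.7 = 0.2593 m.
From Manning's equation, S = [nQ / (1 A R^(2/3))]² = [0.025 × 0.258 / (1 × 0.4407 × 0.2593^(2/3))]² = 0.0013.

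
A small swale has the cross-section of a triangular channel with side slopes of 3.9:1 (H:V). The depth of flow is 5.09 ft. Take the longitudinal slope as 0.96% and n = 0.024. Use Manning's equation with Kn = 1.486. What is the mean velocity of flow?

For a triangular section with side slope z = 3.9: A = zy² = 3.9×5.09² = 101 ft²; P = 2y√(1+z²) = 2×5.09×4.026 = 40.99 ft.
Hydraulic radius R = A/P = 101/40.99 = 2.465 ft.
From Manning's equation, V = (1.486/n) R^(2/3) S^(1/2) = (1.486/0.024) × 2.465^(2/3) × 0.0096^(1/2) = 11.1 ft/s.

V = 11.1 ft/s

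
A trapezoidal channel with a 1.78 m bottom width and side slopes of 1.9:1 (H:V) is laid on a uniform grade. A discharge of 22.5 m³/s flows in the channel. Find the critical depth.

y_c = 1.55 m

At critical depth, Q² T / (g A³) = 1, i.e. A³/T = Q²/g = 22.5²/9.81 = 51.61.
Try y = 1.97 m: A³/T = 139 — over.
Try y = 1.09 m: A³/T = 12.49 — short.
Try y = 1.55 m: A³/T = 51.22 — matches.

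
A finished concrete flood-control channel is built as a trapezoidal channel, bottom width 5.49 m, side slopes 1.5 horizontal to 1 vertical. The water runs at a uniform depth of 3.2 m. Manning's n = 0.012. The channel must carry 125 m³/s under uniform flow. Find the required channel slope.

S = 0.000861

With bottom width b = 5.49 m and side slope z = 1.5: A = (b + zy)y = (5.49 + 1.5×3.2)×3.2 = 32.93 m²; P = b + 2y√(1+z²) = 5.49 + 2×3.2×1.803 = 17.03 m.
Hydraulic radius R = A/P = 32.93/17.03 = 1.934 m.
From Manning's equation, S = [nQ / (1 A R^(2/3))]² = [0.012 × 125 / (1 × 32.93 × 1.934^(2/3))]² = 0.000861.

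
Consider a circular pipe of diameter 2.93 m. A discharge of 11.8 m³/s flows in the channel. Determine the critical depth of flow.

y_c = 1.5 m

At critical depth, Q² T / (g A³) = 1, i.e. A³/T = Q²/g = 11.8²/9.81 = 14.19.
Try y = 1.21 m: A³/T = 6.29 — low.
Try y = 1.5 m: A³/T = 14.31 — matches.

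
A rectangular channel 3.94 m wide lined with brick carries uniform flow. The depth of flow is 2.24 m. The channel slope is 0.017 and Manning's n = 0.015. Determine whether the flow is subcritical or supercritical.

supercritical

Flow area A = b·y = 3.94 × 2.24 = 8.826 m². Wetted perimeter P = b + 2y = 3.94 + 2×2.24 = 8.42 m.
Hydraulic radius R = A/P = 8.826/8.42 = 1.048 m.
V = (1/n) R^(2/3) √S = (1/0.015) × 1.048^(2/3) × √0.017 = 8.969 m/s. Hydraulic depth D_h = A/T = 8.826/3.94 = 2.24 m.
Froude number Fr = V/√(g·D_h) = 8.969/√(9.81×2.24) = 1.91, which is greater than 1, so the flow is supercritical.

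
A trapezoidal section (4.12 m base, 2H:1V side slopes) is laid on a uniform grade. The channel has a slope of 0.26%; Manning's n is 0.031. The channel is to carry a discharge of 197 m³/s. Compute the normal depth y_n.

y_n = 4.73 m

Manning's equation rearranged: A R^(2/3) = nQ / (1·√S) = 0.031 × 197 / (√0.0026) = 119.8.
Trying y = 5.44 m: A R^(2/3) = 164.7 — high.
Trying y = 3.34 m: A R^(2/3) = 55.2 — low.
Trying y = 4.73 m: A R^(2/3) = 119.6 — close enough.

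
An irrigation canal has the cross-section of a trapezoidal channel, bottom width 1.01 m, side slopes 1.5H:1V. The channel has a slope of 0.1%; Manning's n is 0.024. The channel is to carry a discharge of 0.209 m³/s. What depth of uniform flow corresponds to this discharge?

Manning's equation rearranged: A R^(2/3) = nQ / (1·√S) = 0.024 × 0.209 / (√0.001) = 0.1586.
Try y = 0.247 m: A R^(2/3) = 0.1085 — short.
Try y = 0.368 m: A R^(2/3) = 0.2257 — over.
Try y = 0.304 m: A R^(2/3) = 0.1583 — close enough.

y_n = 0.304 m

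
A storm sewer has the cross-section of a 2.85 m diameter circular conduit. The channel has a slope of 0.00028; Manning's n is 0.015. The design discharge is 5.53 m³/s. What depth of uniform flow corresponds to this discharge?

Manning's equation rearranged: A R^(2/3) = nQ / (1·√S) = 0.015 × 5.53 / (√0.00028) = 4.957.
Trying y = 2.65 m: A R^(2/3) = 5.472 — too large.
Trying y = 2.27 m: A R^(2/3) = 4.953 — matches.

y_n = 2.27 m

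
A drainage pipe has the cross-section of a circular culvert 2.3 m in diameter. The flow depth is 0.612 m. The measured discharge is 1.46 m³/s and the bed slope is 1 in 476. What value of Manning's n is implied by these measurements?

n = 0.014

For a circular section of diameter D = 2.3 m at depth y = 0.612 m, the central angle is θ = 2 arccos(1 − 2y/D) = 2.168 rad. Then A = (D²/8)(θ − sin θ) = 0.8867 m² and P = Dθ/2 = 2.493 m.
Hydraulic radius R = A/P = 0.8867/2.493 = 0.3557 m.
Rearranging Manning's equation: n = (1/Q) A R^(2/3) S^(1/2) = (1/1.46) × 0.8867 × 0.3557^(2/3) × √0.002101 = 0.014.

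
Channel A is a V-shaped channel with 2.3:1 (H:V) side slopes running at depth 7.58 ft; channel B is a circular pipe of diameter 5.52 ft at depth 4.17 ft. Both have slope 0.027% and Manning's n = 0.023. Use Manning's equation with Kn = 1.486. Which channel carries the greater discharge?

Channel A: For a triangular section with side slope z = 2.3: A = zy² = 2.3×7.58² = 132.1 ft²; P = 2y√(1+z²) = 2×7.58×2.508 = 38.02 ft. Hydraulic radius R = A/P = 132.1/38.02 = 3.476 ft. Q_A = (1.486/0.023)·132.1·3.476^(2/3)·√0.00027 = 321.9 ft³/s.
Channel B: For a circular section of diameter D = 5.52 ft at depth y = 4.17 ft, the central angle is θ = 2 arccos(1 − 2y/D) = 4.214 rad. Then A = (D²/8)(θ − sin θ) = 19.4 ft² and P = Dθ/2 = 11.63 ft. Hydraulic radius R = A/P = 19.4/11.63 = 1.668 ft. Q_B = (1.486/0.023)·19.4·1.668^(2/3)·√0.00027 = 28.96 ft³/s.
Q_A = 321.9 ft³/s vs Q_B = 28.96 ft³/s, so channel A carries more.

channel A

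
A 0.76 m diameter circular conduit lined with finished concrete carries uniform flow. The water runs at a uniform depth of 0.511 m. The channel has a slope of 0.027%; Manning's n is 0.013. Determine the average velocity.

V = 0.463 m/s

For a circular section of diameter D = 0.76 m at depth y = 0.511 m, the central angle is θ = 2 arccos(1 − 2y/D) = 3.846 rad. Then A = (D²/8)(θ − sin θ) = 0.3244 m² and P = Dθ/2 = 1.461 m.
Hydraulic radius R = A/P = 0.3244/1.461 = 0.222 m.
From Manning's equation, V = (1/n) R^(2/3) S^(1/2) = (1/0.013) × 0.222^(2/3) × 0.00027^(1/2) = 0.463 m/s.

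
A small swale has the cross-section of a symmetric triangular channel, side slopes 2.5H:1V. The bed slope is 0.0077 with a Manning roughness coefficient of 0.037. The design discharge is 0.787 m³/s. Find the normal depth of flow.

y_n = 0.568 m

Manning's equation rearranged: A R^(2/3) = nQ / (1·√S) = 0.037 × 0.787 / (√0.0077) = 0.3318.
Trying y = 0.64 m: A R^(2/3) = 0.4559 — high.
Trying y = 0.415 m: A R^(2/3) = 0.1436 — low.
Trying y = 0.568 m: A R^(2/3) = 0.3317 — close enough.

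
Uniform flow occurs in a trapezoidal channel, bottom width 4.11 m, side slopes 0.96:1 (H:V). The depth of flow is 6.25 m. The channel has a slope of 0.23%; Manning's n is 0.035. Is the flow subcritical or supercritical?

With bottom width b = 4.11 m and side slope z = 0.96: A = (b + zy)y = (4.11 + 0.96×6.25)×6.25 = 63.19 m²; P = b + 2y√(1+z²) = 4.11 + 2×6.25×1.386 = 21.44 m.
Hydraulic radius R = A/P = 63.19/21.44 = 2.947 m.
V = (1/n) R^(2/3) √S = (1/0.035) × 2.947^(2/3) × √0.0023 = 2.817 m/s. Hydraulic depth D_h = A/T = 63.19/16.11 = 3.922 m.
Froude number Fr = V/√(g·D_h) = 2.817/√(9.81×3.922) = 0.454, which is less than 1, so the flow is subcritical.

subcritical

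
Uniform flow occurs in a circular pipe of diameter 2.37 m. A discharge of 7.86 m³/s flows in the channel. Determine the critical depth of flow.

At critical depth, Q² T / (g A³) = 1, i.e. A³/T = Q²/g = 7.86²/9.81 = 6.298.
Trying y = 1.5 m: A³/T = 11.16 — high.
Trying y = 1 m: A³/T = 2.365 — low.
Trying y = 1.29 m: A³/T = 6.262 — ≈ 6.298.

y_c = 1.29 m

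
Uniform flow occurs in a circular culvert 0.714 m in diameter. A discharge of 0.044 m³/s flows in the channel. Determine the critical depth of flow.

At critical depth, Q² T / (g A³) = 1, i.e. A³/T = Q²/g = 0.044²/9.81 = 0.0001973.
Try y = 0.0984 m: A³/T = 0.00007502 — too small.
Try y = 0.159 m: A³/T = 0.0004939 — too large.
Try y = 0.126 m: A³/T = 0.0001985 — close enough.

y_c = 0.126 m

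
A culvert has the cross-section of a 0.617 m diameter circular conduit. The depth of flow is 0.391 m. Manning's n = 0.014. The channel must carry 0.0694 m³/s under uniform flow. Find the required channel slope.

S = 0.00024

For a circular section of diameter D = 0.617 m at depth y = 0.391 m, the central angle is θ = 2 arccos(1 − 2y/D) = 3.683 rad. Then A = (D²/8)(θ − sin θ) = 0.1998 m² and P = Dθ/2 = 1.136 m.
Hydraulic radius R = A/P = 0.1998/1.136 = 0.1758 m.
From Manning's equation, S = [nQ / (1 A R^(2/3))]² = [0.014 × 0.0694 / (1 × 0.1998 × 0.1758^(2/3))]² = 0.00024.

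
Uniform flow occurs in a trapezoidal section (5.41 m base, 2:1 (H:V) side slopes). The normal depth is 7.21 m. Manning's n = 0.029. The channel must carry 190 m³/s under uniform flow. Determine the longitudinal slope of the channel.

With bottom width b = 5.41 m and side slope z = 2: A = (b + zy)y = (5.41 + 2×7.21)×7.21 = 143 m²; P = b + 2y√(1+z²) = 5.41 + 2×7.21×2.236 = 37.65 m.
Hydraulic radius R = A/P = 143/37.65 = 3.797 m.
From Manning's equation, S = [nQ / (1 A R^(2/3))]² = [0.029 × 190 / (1 × 143 × 3.797^(2/3))]² = 0.000251.

S = 0.000251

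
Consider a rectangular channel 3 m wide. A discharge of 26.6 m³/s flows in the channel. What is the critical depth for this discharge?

y_c = 2 m

For a rectangular channel, critical depth y_c = (q²/g)^(1/3) where q = Q/b = 26.6/3 = 8.867 m²/s.
So y_c = (8.867²/9.81)^(1/3) = 2 m.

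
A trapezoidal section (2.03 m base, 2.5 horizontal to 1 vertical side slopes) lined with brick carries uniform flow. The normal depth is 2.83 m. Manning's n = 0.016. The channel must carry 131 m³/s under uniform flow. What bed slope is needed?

S = 0.00388

With bottom width b = 2.03 m and side slope z = 2.5: A = (b + zy)y = (2.03 + 2.5×2.83)×2.83 = 25.77 m²; P = b + 2y√(1+z²) = 2.03 + 2×2.83×2.693 = 17.27 m.
Hydraulic radius R = A/P = 25.77/17.27 = 1.492 m.
From Manning's equation, S = [nQ / (1 A R^(2/3))]² = [0.016 × 131 / (1 × 25.77 × 1.492^(2/3))]² = 0.00388.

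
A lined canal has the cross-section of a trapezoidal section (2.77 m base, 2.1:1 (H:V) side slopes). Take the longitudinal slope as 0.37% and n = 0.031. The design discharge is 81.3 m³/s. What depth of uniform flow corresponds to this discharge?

y_n = 3.13 m

Manning's equation rearranged: A R^(2/3) = nQ / (1·√S) = 0.031 × 81.3 / (√0.0037) = 41.43.
At y = 2.51 m: A R^(2/3) = 25.22 — too small.
At y = 3.85 m: A R^(2/3) = 66.8 — too large.
At y = 3.13 m: A R^(2/3) = 41.45 — ≈ 41.43.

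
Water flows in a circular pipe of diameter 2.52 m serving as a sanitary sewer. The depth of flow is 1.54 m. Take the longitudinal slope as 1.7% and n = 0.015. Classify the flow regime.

supercritical

For a circular section of diameter D = 2.52 m at depth y = 1.54 m, the central angle is θ = 2 arccos(1 − 2y/D) = 3.59 rad. Then A = (D²/8)(θ − sin θ) = 3.194 m² and P = Dθ/2 = 4.523 m.
Hydraulic radius R = A/P = 3.194/4.523 = 0.706 m.
V = (1/n) R^(2/3) √S = (1/0.015) × 0.706^(2/3) × √0.017 = 6.892 m/s. Hydraulic depth D_h = A/T = 3.194/2.457 = 1.3 m.
Froude number Fr = V/√(g·D_h) = 6.892/√(9.81×1.3) = 1.93, which is greater than 1, so the flow is supercritical.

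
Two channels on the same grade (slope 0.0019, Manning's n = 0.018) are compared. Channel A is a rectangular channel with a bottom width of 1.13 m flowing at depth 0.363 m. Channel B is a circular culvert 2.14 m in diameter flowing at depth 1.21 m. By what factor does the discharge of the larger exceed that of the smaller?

Channel A: Flow area A = b·y = 1.13 × 0.363 = 0.4102 m². Wetted perimeter P = b + 2y = 1.13 + 2×0.363 = 1.856 m. Hydraulic radius R = A/P = 0.4102/1.856 = 0.221 m. Q_A = (1/0.018)·0.4102·0.221^(2/3)·√0.0019 = 0.3631 m³/s.
Channel B: For a circular section of diameter D = 2.14 m at depth y = 1.21 m, the central angle is θ = 2 arccos(1 − 2y/D) = 3.404 rad. Then A = (D²/8)(θ − sin θ) = 2.097 m² and P = Dθ/2 = 3.642 m. Hydraulic radius R = A/P = 2.097/3.642 = 0.5758 m. Q_B = (1/0.018)·2.097·0.5758^(2/3)·√0.0019 = 3.515 m³/s.
The larger discharge is 3.515 m³/s and the smaller is 0.3631 m³/s; the ratio is 9.68.

9.68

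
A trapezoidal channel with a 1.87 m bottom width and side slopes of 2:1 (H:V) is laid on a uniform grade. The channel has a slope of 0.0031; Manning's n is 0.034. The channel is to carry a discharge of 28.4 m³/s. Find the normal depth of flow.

Manning's equation rearranged: A R^(2/3) = nQ / (1·√S) = 0.034 × 28.4 / (√0.0031) = 17.34.
Try y = 2.81 m: A R^(2/3) = 27.06 — high.
Try y = 1.59 m: A R^(2/3) = 7.452 — low.
Try y = 2.32 m: A R^(2/3) = 17.37 — close enough.

y_n = 2.32 m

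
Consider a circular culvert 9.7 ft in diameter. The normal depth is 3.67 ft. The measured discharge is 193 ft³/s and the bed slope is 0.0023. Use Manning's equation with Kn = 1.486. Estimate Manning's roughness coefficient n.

n = 0.015

For a circular section of diameter D = 9.7 ft at depth y = 3.67 ft, the central angle is θ = 2 arccos(1 − 2y/D) = 2.65 rad. Then A = (D²/8)(θ − sin θ) = 25.62 ft² and P = Dθ/2 = 12.85 ft.
Hydraulic radius R = A/P = 25.62/12.85 = 1.993 ft.
Rearranging Manning's equation: n = (1.486/Q) A R^(2/3) S^(1/2) = (1.486/193) × 25.62 × 1.993^(2/3) × √0.0023 = 0.015.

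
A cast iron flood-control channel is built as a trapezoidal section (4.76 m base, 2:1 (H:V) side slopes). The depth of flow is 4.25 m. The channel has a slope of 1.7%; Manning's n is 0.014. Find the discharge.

Q = 933 m³/s

With bottom width b = 4.76 m and side slope z = 2: A = (b + zy)y = (4.76 + 2×4.25)×4.25 = 56.35 m²; P = b + 2y√(1+z²) = 4.76 + 2×4.25×2.236 = 23.77 m.
Hydraulic radius R = A/P = 56.35/23.77 = 2.371 m.
Manning's equation: Q = (1/n) A R^(2/3) S^(1/2) = (1/0.014) × 56.35 × 2.371^(2/3) × 0.017^(1/2) = 933 m³/s.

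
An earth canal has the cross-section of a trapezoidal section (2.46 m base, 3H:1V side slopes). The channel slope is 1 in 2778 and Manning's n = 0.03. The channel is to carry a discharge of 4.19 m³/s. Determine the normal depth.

Manning's equation rearranged: A R^(2/3) = nQ / (1·√S) = 0.03 × 4.19 / (√0.00036) = 6.625.
Trying y = 1.45 m: A R^(2/3) = 8.854 — high.
Trying y = 1.27 m: A R^(2/3) = 6.625 — matches.

y_n = 1.27 m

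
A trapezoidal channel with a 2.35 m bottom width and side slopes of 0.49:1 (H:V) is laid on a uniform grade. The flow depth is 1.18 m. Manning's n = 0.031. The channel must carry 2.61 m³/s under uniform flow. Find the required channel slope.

With bottom width b = 2.35 m and side slope z = 0.49: A = (b + zy)y = (2.35 + 0.49×1.18)×1.18 = 3.455 m²; P = b + 2y√(1+z²) = 2.35 + 2×1.18×1.114 = 4.978 m.
Hydraulic radius R = A/P = 3.455/4.978 = 0.6941 m.
From Manning's equation, S = [nQ / (1 A R^(2/3))]² = [0.031 × 2.61 / (1 × 3.455 × 0.6941^(2/3))]² = 0.000892.

S = 0.000892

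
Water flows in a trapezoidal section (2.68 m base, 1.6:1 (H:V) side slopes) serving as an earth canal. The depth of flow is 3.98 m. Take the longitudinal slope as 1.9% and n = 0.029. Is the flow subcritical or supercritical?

supercritical

With bottom width b = 2.68 m and side slope z = 1.6: A = (b + zy)y = (2.68 + 1.6×3.98)×3.98 = 36.01 m²; P = b + 2y√(1+z²) = 2.68 + 2×3.98×1.887 = 17.7 m.
Hydraulic radius R = A/P = 36.01/17.7 = 2.035 m.
V = (1/n) R^(2/3) √S = (1/0.029) × 2.035^(2/3) × √0.019 = 7.632 m/s. Hydraulic depth D_h = A/T = 36.01/15.42 = 2.336 m.
Froude number Fr = V/√(g·D_h) = 7.632/√(9.81×2.336) = 1.59, which is greater than 1, so the flow is supercritical.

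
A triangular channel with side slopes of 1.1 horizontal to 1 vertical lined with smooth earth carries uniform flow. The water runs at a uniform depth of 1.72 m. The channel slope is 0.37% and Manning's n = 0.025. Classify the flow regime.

subcritical

For a triangular section with side slope z = 1.1: A = zy² = 1.1×1.72² = 3.254 m²; P = 2y√(1+z²) = 2×1.72×1.487 = 5.114 m.
Hydraulic radius R = A/P = 3.254/5.114 = 0.6363 m.
V = (1/n) R^(2/3) √S = (1/0.025) × 0.6363^(2/3) × √0.0037 = 1.8 m/s. Hydraulic depth D_h = A/T = 3.254/3.784 = 0.86 m.
Froude number Fr = V/√(g·D_h) = 1.8/√(9.81×0.86) = 0.62, which is less than 1, so the flow is subcritical.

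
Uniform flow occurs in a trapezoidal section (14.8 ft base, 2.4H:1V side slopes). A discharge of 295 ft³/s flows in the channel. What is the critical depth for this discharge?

y_c = 2.05 ft

At critical depth, Q² T / (g A³) = 1, i.e. A³/T = Q²/g = 295²/32.2 = 2703.
Try y = 1.57 ft: A³/T = 1109 — low.
Try y = 2.38 ft: A³/T = 4437 — high.
Try y = 2.05 ft: A³/T = 2681 — ≈ 2703.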